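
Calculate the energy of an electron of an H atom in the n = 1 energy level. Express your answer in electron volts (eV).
-13.605700 eV

The energy levels of a hydrogen-like atom are given by:
E_n = -13.6057 eV / n²

For n = 1:
E_1 = -13.6057 eV / 1²
E_1 = -13.6057 eV / 1
E_1 = -13.605700 eV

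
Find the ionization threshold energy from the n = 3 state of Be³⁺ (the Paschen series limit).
24.18791 eV

The series limit corresponds to the transition from n = ∞ to n = 3.
This is the highest energy (shortest wavelength) transition in the Paschen series.

E_∞ = 0 eV
E_3 = -13.6057 × 4² / 3² = -24.18791 eV

Energy at series limit:
ΔE = E_∞ - E_3 = 0 - (-24.18791) = 24.18791 eV

This energy equals the ionization energy from the n = 3 state of Be³⁺.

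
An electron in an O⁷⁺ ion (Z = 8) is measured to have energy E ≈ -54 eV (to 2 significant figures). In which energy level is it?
n = 4

The exact energy levels follow E_n = -13.6057 Z² / n² eV with Z = 8.

The measured value (-54 eV) is reported to only 2 significant figures, so we must test candidate n values and see which one matches to that precision.

Candidate energies:
  n = 2:  E = -13.6057 × 8² / 2² = -217.69120 eV
  n = 3:  E = -13.6057 × 8² / 3² = -96.75164 eV
  n = 4:  E = -13.6057 × 8² / 4² = -54.42280 eV  ← matches
  n = 5:  E = -13.6057 × 8² / 5² = -34.83059 eV
  n = 6:  E = -13.6057 × 8² / 6² = -24.18791 eV

Checking against the measurement of -54 eV (2 sig figs), only n = 4 agrees:
E_4 = -54.42280 eV, which rounds to -54 eV ✓

Therefore n = 4.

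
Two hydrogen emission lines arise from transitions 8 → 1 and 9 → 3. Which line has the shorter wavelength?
8 → 1

Calculate the energy for each transition:

Transition 8 → 1:
ΔE₁ = |E_1 - E_8| = |-13.6057/1² - (-13.6057/8²)|
ΔE₁ = |-13.605700000 - (-0.212589063)| = 13.393111 eV

Transition 9 → 3:
ΔE₂ = |E_3 - E_9| = |-13.6057/3² - (-13.6057/9²)|
ΔE₂ = |-1.511744444 - (-0.167971605)| = 1.343773 eV

Since 13.393111 eV > 1.343773 eV, the transition 8 → 1 emits the more energetic photon.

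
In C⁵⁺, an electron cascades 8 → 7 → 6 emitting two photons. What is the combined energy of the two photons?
5.952 eV

The energy levels of C⁵⁺ are E_n = -13.6057 × 6² / n² eV.

First transition (8 → 7):
ΔE₁ = |E_7 - E_8|
ΔE₁ = |-9.996024490 - (-7.653206250)| = 2.342818 eV

Second transition (7 → 6):
ΔE₂ = |E_6 - E_7|
ΔE₂ = |-13.605700000 - (-9.996024490)| = 3.609676 eV

Total energy released:
E_total = ΔE₁ + ΔE₂ = 2.342818 + 3.609676 = 5.952 eV

Note: This equals the direct transition 8 → 6: 5.952 eV ✓
Energy is conserved regardless of the path taken.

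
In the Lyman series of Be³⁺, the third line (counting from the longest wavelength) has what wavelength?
6.075101 nm

The lines of a series are numbered from the longest wavelength (smallest ΔE) outward; the third line is the transition from n = n_f + 3 to n_f.
The Lyman series has all transitions ending at n_f = 1.

For Be³⁺ (Z = 4), the third line (γ-line) is the jump from n = 4 to n = 1:
E_4 = -13.6057 × 4² / 4² = -13.60570000 eV
E_1 = -13.6057 × 4² / 1² = -217.69120000 eV
ΔE = E_4 - E_1 = 204.08550000 eV

λ = hc/E = 1239.84 eV·nm / 204.08550000 eV
λ = 6.075101 nm

This is the γ-line of the Lyman series in Be³⁺.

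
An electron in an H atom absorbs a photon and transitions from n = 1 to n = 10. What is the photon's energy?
13.47 eV

The energy levels of a hydrogen-like atom are E_n = -13.6057 eV / n².

Energy at n = 1: E_1 = -13.6057 / 1² = -13.60570 eV
Energy at n = 10: E_10 = -13.6057 / 10² = -0.13606 eV

The excitation energy is the difference:
ΔE = E_10 - E_1
ΔE = -0.13606 - (-13.60570)
ΔE = 13.47 eV

Since this is positive, energy must be absorbed (photon absorption).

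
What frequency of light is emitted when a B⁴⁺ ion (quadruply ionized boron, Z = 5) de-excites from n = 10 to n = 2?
1.97e+16 Hz

First, find the transition energy:
E_10 = -13.6057 × 5² / 10² = -3.401425 eV
E_2 = -13.6057 × 5² / 2² = -85.035625 eV
|ΔE| = |E_2 - E_10| = 81.634200 eV

Convert to Joules: E = 81.634200 eV × (1.602177 × 10⁻¹⁹ J/eV) = 1.3079e-17 J

Using E = hf:
f = E/h = 1.3079e-17 J / (6.62607 × 10⁻³⁴ J·s)
f = 1.97e+16 Hz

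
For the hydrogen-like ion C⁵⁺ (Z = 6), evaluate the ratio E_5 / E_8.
2.56

Using E_n = -13.6057 Z² / n² eV with Z = 6:

E_5 = -13.6057 × 6² / 5² = -489.8052 / 25 = -19.59220800 eV
E_8 = -13.6057 × 6² / 8² = -489.8052 / 64 = -7.65320625 eV

The ratio is:
E_5/E_8 = (-19.59220800) / (-7.65320625)
E_5/E_8 = (-489.8052/25) / (-489.8052/64)
E_5/E_8 = 64/25
E_5/E_8 = 2.56
(Note: the Z² factors cancel in the ratio.)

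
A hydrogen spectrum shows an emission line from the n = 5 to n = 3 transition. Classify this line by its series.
Paschen series

The spectral series in hydrogen are named based on the final (lower) energy level:
- Lyman series: n_final = 1 (ultraviolet)
- Balmer series: n_final = 2 (visible/near-UV)
- Paschen series: n_final = 3 (infrared)
- Brackett series: n_final = 4 (infrared)
- Pfund series: n_final = 5 (far infrared)

Since this transition ends at n = 3, it belongs to the Paschen series.

For reference, this 5 → 3 line has photon energy
ΔE = 13.6057 eV × (1/3² - 1/5²) = 0.96751644444 eV,
corresponding to wavelength λ = hc/ΔE = 1239.84 eV·nm / 0.96751644444 eV = 1281.46659 nm in the infrared region.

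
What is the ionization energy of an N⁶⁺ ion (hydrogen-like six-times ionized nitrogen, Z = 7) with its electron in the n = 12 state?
4.6297 eV

The ionization energy is the energy needed to remove the electron completely (n → ∞).

For a hydrogen-like ion with Z = 7, E_n = -13.6057 Z² / n² eV.

At n = 12: E_12 = -13.6057 × 7² / 12² = -4.6297174 eV
At n = ∞: E_∞ = 0 eV

Ionization energy = E_∞ - E_12 = 0 - (-4.6297174) = 4.6297174 eV
Ionization energy ≈ 4.6297 eV

This is also called the binding energy of the electron in state n = 12.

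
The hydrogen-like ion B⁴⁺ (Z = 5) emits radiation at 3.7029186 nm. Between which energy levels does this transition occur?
n = 8 → n = 1

First, find the photon energy from the wavelength (hc = 1239.84 eV·nm):
E = hc/λ = 1239.84 eV·nm / 3.7029186 nm = 334.82778 eV

The energy levels of B⁴⁺ satisfy E_n = -13.6057 × 5² / n² eV, so an emission n_i → n_f releases
ΔE = 13.6057 × 5² × (1/n_f² − 1/n_i²) eV.

Setting ΔE equal to the photon energy:
1/n_f² − 1/n_i² = 334.82778 / (13.6057 × 5²) = 0.98437502

Since 1/n_i² must be positive, we need 1/n_f² > 0.98437502, i.e. n_f ≤ 1. For each allowed n_f, solve n_i = (1/n_f² − 0.98437502)^(−1/2) and check whether it is a whole number:
  n_f = 1: 1/n_i² = 1.00000000 − 0.98437502 = 0.01562498 → n_i = 8.000  → integer, n_i = 8 ✓

Only n_f = 1 gives an integer upper level, n_i = 8.

The transition is from n = 8 to n = 1 (emission).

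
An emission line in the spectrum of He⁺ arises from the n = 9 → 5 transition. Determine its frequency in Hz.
3.64e+14 Hz

First, find the transition energy:
E_9 = -13.6057 × 2² / 9² = -0.67189 eV
E_5 = -13.6057 × 2² / 5² = -2.17691 eV
|ΔE| = |E_5 - E_9| = 1.50502 eV

Convert to Joules: E = 1.50502 eV × (1.602177 × 10⁻¹⁹ J/eV) = 2.4113e-19 J

Using E = hf:
f = E/h = 2.4113e-19 J / (6.62607 × 10⁻³⁴ J·s)
f = 3.64e+14 Hz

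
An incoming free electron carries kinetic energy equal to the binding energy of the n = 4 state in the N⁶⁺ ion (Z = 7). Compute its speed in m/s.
3.82846e+06 m/s (or 1.277% of c)

The binding energy at n = 4 for N⁶⁺ is:
E_4 = -13.6057 × 7²/4² = -41.6674563 eV
|E_4| = 41.6674563 eV

Convert to Joules:
KE = 41.6674563 eV × (1.602177 × 10⁻¹⁹ J/eV) = 6.6758640e-18 J

Using KE = ½mv²:
v = √(2·KE/m_e)
v = √(2 × 6.6758640e-18 J / 9.10938 × 10⁻³¹ kg)
v = 3.82846e+06 m/s

This is approximately 1.277% the speed of light.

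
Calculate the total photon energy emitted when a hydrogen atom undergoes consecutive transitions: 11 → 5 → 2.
3.28898 eV

The energy levels of hydrogen are E_n = -13.6057 / n² eV.

First transition (11 → 5):
ΔE₁ = |E_5 - E_11|
ΔE₁ = |-0.54422800000 - (-0.11244380165)| = 0.43178420 eV

Second transition (5 → 2):
ΔE₂ = |E_2 - E_5|
ΔE₂ = |-3.40142500000 - (-0.54422800000)| = 2.85719700 eV

Total energy released:
E_total = ΔE₁ + ΔE₂ = 0.43178420 + 2.85719700 = 3.28898 eV

Note: This equals the direct transition 11 → 2: 3.28898 eV ✓
Energy is conserved regardless of the path taken.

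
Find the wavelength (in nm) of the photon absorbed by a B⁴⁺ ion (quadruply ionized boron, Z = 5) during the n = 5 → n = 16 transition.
100.989 nm

First, find the transition energy using E_n = -13.6057 Z² / n² eV:
E_5 = -13.6057 × 5² / 5² = -13.605700 eV
E_16 = -13.6057 × 5² / 16² = -1.328682 eV

Photon energy: |ΔE| = |E_16 - E_5| = 12.277018 eV

Convert to wavelength using E = hc/λ with hc = 1239.84 eV·nm:
λ = hc/E = 1239.84 eV·nm / 12.277018 eV
λ = 100.989 nm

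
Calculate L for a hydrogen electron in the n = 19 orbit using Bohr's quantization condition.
2.00369e-33 J·s (or 19ℏ)

In the Bohr model, angular momentum is quantized:
L = nℏ

where ℏ = h/(2π) = 1.0545718e-34 J·s

For n = 19:
L = 19 × 1.0545718e-34 J·s
L = 2.00369e-33 J·s

This can also be written as L = 19ℏ.
The angular momentum is an integer multiple of the reduced Planck constant.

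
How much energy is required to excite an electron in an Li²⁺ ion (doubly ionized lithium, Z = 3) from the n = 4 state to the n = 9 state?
6.14146 eV

The energy levels of a hydrogen-like atom are E_n = -13.6057 Z² eV / n².

Energy at n = 4: E_4 = -13.6057 × 3² / 4² = -7.65320625 eV
Energy at n = 9: E_9 = -13.6057 × 3² / 9² = -1.51174444 eV

The excitation energy is the difference:
ΔE = E_9 - E_4
ΔE = -1.51174444 - (-7.65320625)
ΔE = 6.14146 eV

Since this is positive, energy must be absorbed (photon absorption).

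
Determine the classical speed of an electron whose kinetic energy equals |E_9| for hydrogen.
2.43077e+05 m/s (or 0.081% of c)

The binding energy at n = 9 for hydrogen is:
E_9 = -13.6057/9² = -0.167971605 eV
|E_9| = 0.167971605 eV

Convert to Joules:
KE = 0.167971605 eV × (1.602177 × 10⁻¹⁹ J/eV) = 2.6912024e-20 J

Using KE = ½mv²:
v = √(2·KE/m_e)
v = √(2 × 2.6912024e-20 J / 9.10938 × 10⁻³¹ kg)
v = 2.43077e+05 m/s

This is approximately 0.081% the speed of light.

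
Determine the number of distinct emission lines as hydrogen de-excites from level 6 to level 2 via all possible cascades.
10

The electron can occupy levels n = 2, 3, ..., 6 during de-excitation — that is m = 6 - 2 + 1 = 5 distinct levels.

The number of distinct spectral lines equals the number of ways to choose 2 of these m levels (each pair gives one possible emission transition):

Number of lines = m(m-1)/2 = 5×4/2 = 10

These correspond to all possible transitions between the 5 levels:
6 → 5, 6 → 4, 6 → 3, 6 → 2, 5 → 4, 5 → 3, 5 → 2, 4 → 3...

Each transition produces a photon with a unique energy (and thus wavelength). This count does not depend on Z.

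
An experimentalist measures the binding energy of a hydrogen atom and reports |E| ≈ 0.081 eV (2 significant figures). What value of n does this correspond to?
n = 13

The exact energy levels follow E_n = -13.6057 eV / n².

The measured value (-0.081 eV) is reported to only 2 significant figures, so we must test candidate n values and see which one matches to that precision.

Candidate energies:
  n = 11:  E = -13.6057/11² = -0.11244 eV
  n = 12:  E = -13.6057/12² = -0.09448 eV
  n = 13:  E = -13.6057/13² = -0.08051 eV  ← matches
  n = 14:  E = -13.6057/14² = -0.06942 eV
  n = 15:  E = -13.6057/15² = -0.06047 eV

Checking against the measurement of -0.081 eV (2 sig figs), only n = 13 agrees:
E_13 = -0.08051 eV, which rounds to -0.081 eV ✓

Therefore n = 13.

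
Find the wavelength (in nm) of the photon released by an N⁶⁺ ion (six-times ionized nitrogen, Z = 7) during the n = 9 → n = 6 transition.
120.510 nm

First, find the transition energy using E_n = -13.6057 Z² / n² eV:
E_9 = -13.6057 × 7² / 9² = -8.230609 eV
E_6 = -13.6057 × 7² / 6² = -18.518869 eV

Photon energy: |ΔE| = |E_6 - E_9| = 10.288260 eV

Convert to wavelength using E = hc/λ with hc = 1239.84 eV·nm:
λ = hc/E = 1239.84 eV·nm / 10.288260 eV
λ = 120.510 nm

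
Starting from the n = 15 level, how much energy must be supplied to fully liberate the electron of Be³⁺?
0.968 eV

The ionization energy is the energy needed to remove the electron completely (n → ∞).

For a hydrogen-like ion with Z = 4, E_n = -13.6057 Z² / n² eV.

At n = 15: E_15 = -13.6057 × 4² / 15² = -0.967516 eV
At n = ∞: E_∞ = 0 eV

Ionization energy = E_∞ - E_15 = 0 - (-0.967516) = 0.967516 eV
Ionization energy ≈ 0.968 eV

This is also called the binding energy of the electron in state n = 15.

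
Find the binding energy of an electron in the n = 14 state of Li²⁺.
0.62475 eV

The ionization energy is the energy needed to remove the electron completely (n → ∞).

For a hydrogen-like ion with Z = 3, E_n = -13.6057 Z² / n² eV.

At n = 14: E_14 = -13.6057 × 3² / 14² = -0.62475153 eV
At n = ∞: E_∞ = 0 eV

Ionization energy = E_∞ - E_14 = 0 - (-0.62475153) = 0.62475153 eV
Ionization energy ≈ 0.62475 eV

This is also called the binding energy of the electron in state n = 14.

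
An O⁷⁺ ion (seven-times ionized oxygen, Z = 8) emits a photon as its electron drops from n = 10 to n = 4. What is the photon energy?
45.7152 eV

The energy levels are E_n = -13.6057 Z² eV / n².

Energy at n = 10: E_10 = -13.6057 × 8² / 10² = -8.7076480 eV
Energy at n = 4: E_4 = -13.6057 × 8² / 4² = -54.4228000 eV

For emission (electron falling to lower state), the photon energy is:
E_photon = E_10 - E_4 = |-8.7076480 - (-54.4228000)|
E_photon = 45.7152 eV

This energy is carried away by the emitted photon.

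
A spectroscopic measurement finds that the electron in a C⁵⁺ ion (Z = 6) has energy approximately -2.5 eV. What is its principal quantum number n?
n = 14

The exact energy levels follow E_n = -13.6057 Z² / n² eV with Z = 6.

The measured value (-2.5 eV) is reported to only 2 significant figures, so we must test candidate n values and see which one matches to that precision.

Candidate energies:
  n = 12:  E = -13.6057 × 6² / 12² = -3.40143 eV
  n = 13:  E = -13.6057 × 6² / 13² = -2.89826 eV
  n = 14:  E = -13.6057 × 6² / 14² = -2.49901 eV  ← matches
  n = 15:  E = -13.6057 × 6² / 15² = -2.17691 eV
  n = 16:  E = -13.6057 × 6² / 16² = -1.91330 eV

Checking against the measurement of -2.5 eV (2 sig figs), only n = 14 agrees:
E_14 = -2.49901 eV, which rounds to -2.5 eV ✓

Therefore n = 14.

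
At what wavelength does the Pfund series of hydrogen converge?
2278.16 nm

The series limit corresponds to the transition from n = ∞ to n = 5.
This is the highest energy (shortest wavelength) transition in the Pfund series.

E_∞ = 0 eV
E_5 = -13.6057 / 5² = -0.54422800 eV

Energy at series limit:
ΔE = E_∞ - E_5 = 0 - (-0.54422800) = 0.54422800 eV
λ = hc/E = 1239.84 eV·nm / 0.54422800 eV = 2278.16 nm

This energy equals the ionization energy from the n = 5 state of hydrogen.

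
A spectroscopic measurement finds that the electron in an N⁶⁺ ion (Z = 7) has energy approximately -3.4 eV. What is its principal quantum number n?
n = 14

The exact energy levels follow E_n = -13.6057 Z² / n² eV with Z = 7.

The measured value (-3.4 eV) is reported to only 2 significant figures, so we must test candidate n values and see which one matches to that precision.

Candidate energies:
  n = 12:  E = -13.6057 × 7² / 12² = -4.62972 eV
  n = 13:  E = -13.6057 × 7² / 13² = -3.94485 eV
  n = 14:  E = -13.6057 × 7² / 14² = -3.40143 eV  ← matches
  n = 15:  E = -13.6057 × 7² / 15² = -2.96302 eV
  n = 16:  E = -13.6057 × 7² / 16² = -2.60422 eV

Checking against the measurement of -3.4 eV (2 sig figs), only n = 14 agrees:
E_14 = -3.40143 eV, which rounds to -3.4 eV ✓

Therefore n = 14.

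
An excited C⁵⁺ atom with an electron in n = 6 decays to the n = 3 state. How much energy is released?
40.81710 eV

The energy levels are E_n = -13.6057 Z² eV / n².

Energy at n = 6: E_6 = -13.6057 × 6² / 6² = -13.60570000 eV
Energy at n = 3: E_3 = -13.6057 × 6² / 3² = -54.42280000 eV

For emission (electron falling to lower state), the photon energy is:
E_photon = E_6 - E_3 = |-13.60570000 - (-54.42280000)|
E_photon = 40.81710 eV

This energy is carried away by the emitted photon.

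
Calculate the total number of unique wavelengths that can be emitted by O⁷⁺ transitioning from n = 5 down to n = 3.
3

The electron can occupy levels n = 3, 4, ..., 5 during de-excitation — that is m = 5 - 3 + 1 = 3 distinct levels.

The number of distinct spectral lines equals the number of ways to choose 2 of these m levels (each pair gives one possible emission transition):

Number of lines = m(m-1)/2 = 3×2/2 = 3

These correspond to all possible transitions between the 3 levels:
5 → 4, 5 → 3, 4 → 3

Each transition produces a photon with a unique energy (and thus wavelength). This count does not depend on Z.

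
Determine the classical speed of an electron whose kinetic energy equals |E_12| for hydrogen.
1.823e+05 m/s (or 0.060811% of c)

The binding energy at n = 12 for hydrogen is:
E_12 = -13.6057/12² = -0.09448403 eV
|E_12| = 0.09448403 eV

Convert to Joules:
KE = 0.09448403 eV × (1.602177 × 10⁻¹⁹ J/eV) = 1.51380e-20 J

Using KE = ½mv²:
v = √(2·KE/m_e)
v = √(2 × 1.51380e-20 J / 9.10938 × 10⁻³¹ kg)
v = 1.823e+05 m/s

This is approximately 0.060811% the speed of light.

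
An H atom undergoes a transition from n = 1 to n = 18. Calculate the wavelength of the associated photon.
91.4086 nm

First, find the transition energy using E_n = -13.6057 / n² eV:
E_1 = -13.6057 / 1² = -13.605700 eV
E_18 = -13.6057 / 18² = -0.041993 eV

Photon energy: |ΔE| = |E_18 - E_1| = 13.563707 eV

Convert to wavelength using E = hc/λ with hc = 1239.84 eV·nm:
λ = hc/E = 1239.84 eV·nm / 13.563707 eV
λ = 91.4086 nm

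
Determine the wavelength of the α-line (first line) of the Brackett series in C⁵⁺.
112.501868 nm

The longest wavelength corresponds to the smallest energy transition in the series.
The Brackett series has all transitions ending at n_f = 4.

For C⁵⁺ (Z = 6), the first line (α-line) is the jump from n = 5 to n = 4:
E_5 = -13.6057 × 6² / 5² = -19.592208000 eV
E_4 = -13.6057 × 6² / 4² = -30.612825000 eV
ΔE = E_5 - E_4 = 11.020617000 eV

λ = hc/E = 1239.84 eV·nm / 11.020617000 eV
λ = 112.501868 nm

This is the α-line of the Brackett series in C⁵⁺.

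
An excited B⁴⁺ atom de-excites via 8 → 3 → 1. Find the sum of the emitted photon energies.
334.828 eV

The energy levels of B⁴⁺ are E_n = -13.6057 × 5² / n² eV.

First transition (8 → 3):
ΔE₁ = |E_3 - E_8|
ΔE₁ = |-37.793611111 - (-5.314726563)| = 32.478885 eV

Second transition (3 → 1):
ΔE₂ = |E_1 - E_3|
ΔE₂ = |-340.142500000 - (-37.793611111)| = 302.348889 eV

Total energy released:
E_total = ΔE₁ + ΔE₂ = 32.478885 + 302.348889 = 334.828 eV

Note: This equals the direct transition 8 → 1: 334.828 eV ✓
Energy is conserved regardless of the path taken.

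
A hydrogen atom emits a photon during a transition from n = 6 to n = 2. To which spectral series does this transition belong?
Balmer series

The spectral series in hydrogen are named based on the final (lower) energy level:
- Lyman series: n_final = 1 (ultraviolet)
- Balmer series: n_final = 2 (visible/near-UV)
- Paschen series: n_final = 3 (infrared)
- Brackett series: n_final = 4 (infrared)
- Pfund series: n_final = 5 (far infrared)

Since this transition ends at n = 2, it belongs to the Balmer series.

For reference, this 6 → 2 line has photon energy
ΔE = 13.6057 eV × (1/2² - 1/6²) = 3.0234888889 eV,
corresponding to wavelength λ = hc/ΔE = 1239.84 eV·nm / 3.0234888889 eV = 410.069309 nm in the visible/near-UV region.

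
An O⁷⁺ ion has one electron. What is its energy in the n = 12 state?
-6.046978 eV

For hydrogen-like ions, the energy levels scale with Z²:
E_n = -13.6057 Z² / n² eV

For O⁷⁺ (Z = 8) at n = 12:
E_12 = -13.6057 × 8² / 12²
E_12 = -13.6057 × 64 / 144
E_12 = -870.7648 / 144
E_12 = -6.046978 eV

The energy is 64 times more negative than hydrogen at the same n due to the stronger nuclear charge.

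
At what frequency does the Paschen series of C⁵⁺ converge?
1.316e+16 Hz

The series limit corresponds to the transition from n = ∞ to n = 3.
This is the highest energy (shortest wavelength) transition in the Paschen series.

E_∞ = 0 eV
E_3 = -13.6057 × 6² / 3² = -54.42280 eV

Energy at series limit:
ΔE = E_∞ - E_3 = 0 - (-54.42280) = 54.42280 eV
E = 54.42280 eV × (1.602177 × 10⁻¹⁹ J/eV) = 8.71950e-18 J
f = E/h = 8.71950e-18 J / (6.62607 × 10⁻³⁴ J·s) = 1.316e+16 Hz

This energy equals the ionization energy from the n = 3 state of C⁵⁺.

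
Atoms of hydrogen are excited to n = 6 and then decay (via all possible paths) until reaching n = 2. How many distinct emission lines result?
10

The electron can occupy levels n = 2, 3, ..., 6 during de-excitation — that is m = 6 - 2 + 1 = 5 distinct levels.

The number of distinct spectral lines equals the number of ways to choose 2 of these m levels (each pair gives one possible emission transition):

Number of lines = m(m-1)/2 = 5×4/2 = 10

These correspond to all possible transitions between the 5 levels:
6 → 5, 6 → 4, 6 → 3, 6 → 2, 5 → 4, 5 → 3, 5 → 2, 4 → 3...

Each transition produces a photon with a unique energy (and thus wavelength). This count does not depend on Z.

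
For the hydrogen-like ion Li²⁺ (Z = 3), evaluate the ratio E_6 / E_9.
2.2500

Using E_n = -13.6057 Z² / n² eV with Z = 3:

E_6 = -13.6057 × 3² / 6² = -122.4513 / 36 = -3.4014250000 eV
E_9 = -13.6057 × 3² / 9² = -122.4513 / 81 = -1.5117444444 eV

The ratio is:
E_6/E_9 = (-3.4014250000) / (-1.5117444444)
E_6/E_9 = (-122.4513/36) / (-122.4513/81)
E_6/E_9 = 81/36
E_6/E_9 = 2.2500
(Note: the Z² factors cancel in the ratio.)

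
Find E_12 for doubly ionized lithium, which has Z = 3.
-0.8504 eV

For hydrogen-like ions, the energy levels scale with Z²:
E_n = -13.6057 Z² / n² eV

For Li²⁺ (Z = 3) at n = 12:
E_12 = -13.6057 × 3² / 12²
E_12 = -13.6057 × 9 / 144
E_12 = -122.4513 / 144
E_12 = -0.8504 eV

The energy is 9 times more negative than hydrogen at the same n due to the stronger nuclear charge.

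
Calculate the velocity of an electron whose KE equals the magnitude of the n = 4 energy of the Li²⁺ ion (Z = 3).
1.6408e+06 m/s (or 0.54730% of c)

The binding energy at n = 4 for Li²⁺ is:
E_4 = -13.6057 × 3²/4² = -7.6532063 eV
|E_4| = 7.6532063 eV

Convert to Joules:
KE = 7.6532063 eV × (1.602177 × 10⁻¹⁹ J/eV) = 1.226179e-18 J

Using KE = ½mv²:
v = √(2·KE/m_e)
v = √(2 × 1.226179e-18 J / 9.10938 × 10⁻³¹ kg)
v = 1.6408e+06 m/s

This is approximately 0.54730% the speed of light.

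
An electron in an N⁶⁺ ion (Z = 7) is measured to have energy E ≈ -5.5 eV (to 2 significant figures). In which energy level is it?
n = 11

The exact energy levels follow E_n = -13.6057 Z² / n² eV with Z = 7.

The measured value (-5.5 eV) is reported to only 2 significant figures, so we must test candidate n values and see which one matches to that precision.

Candidate energies:
  n = 9:  E = -13.6057 × 7² / 9² = -8.230609 eV
  n = 10:  E = -13.6057 × 7² / 10² = -6.666793 eV
  n = 11:  E = -13.6057 × 7² / 11² = -5.509746 eV  ← matches
  n = 12:  E = -13.6057 × 7² / 12² = -4.629717 eV
  n = 13:  E = -13.6057 × 7² / 13² = -3.944848 eV

Checking against the measurement of -5.5 eV (2 sig figs), only n = 11 agrees:
E_11 = -5.509746 eV, which rounds to -5.5 eV ✓

Therefore n = 11.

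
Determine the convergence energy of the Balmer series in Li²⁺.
30.6128 eV

The series limit corresponds to the transition from n = ∞ to n = 2.
This is the highest energy (shortest wavelength) transition in the Balmer series.

E_∞ = 0 eV
E_2 = -13.6057 × 3² / 2² = -30.6128 eV

Energy at series limit:
ΔE = E_∞ - E_2 = 0 - (-30.6128) = 30.6128 eV

This energy equals the ionization energy from the n = 2 state of Li²⁺.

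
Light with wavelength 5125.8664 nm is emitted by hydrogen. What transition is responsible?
n = 10 → n = 6

First, find the photon energy from the wavelength (hc = 1239.84 eV·nm):
E = hc/λ = 1239.84 eV·nm / 5125.8664 nm = 0.24187911 eV

The energy levels of hydrogen satisfy E_n = -13.6057 / n² eV, so an emission n_i → n_f releases
ΔE = 13.6057 × (1/n_f² − 1/n_i²) eV.

Setting ΔE equal to the photon energy:
1/n_f² − 1/n_i² = 0.24187911 / 13.6057 = 0.017777778

Since 1/n_i² must be positive, we need 1/n_f² > 0.017777778, i.e. n_f ≤ 7. For each allowed n_f, solve n_i = (1/n_f² − 0.017777778)^(−1/2) and check whether it is a whole number:
  n_f = 1: 1/n_i² = 1.000000000 − 0.017777778 = 0.982222222 → n_i = 1.009  (not an integer) ✗
  n_f = 2: 1/n_i² = 0.250000000 − 0.017777778 = 0.232222222 → n_i = 2.075  (not an integer) ✗
  n_f = 3: 1/n_i² = 0.111111111 − 0.017777778 = 0.093333333 → n_i = 3.273  (not an integer) ✗
  n_f = 4: 1/n_i² = 0.062500000 − 0.017777778 = 0.044722222 → n_i = 4.729  (not an integer) ✗
  n_f = 5: 1/n_i² = 0.040000000 − 0.017777778 = 0.022222222 → n_i = 6.708  (not an integer) ✗
  n_f = 6: 1/n_i² = 0.027777778 − 0.017777778 = 0.010000000 → n_i = 10.000  → integer, n_i = 10 ✓
  n_f = 7: 1/n_i² = 0.020408163 − 0.017777778 = 0.002630385 → n_i = 19.498  (not an integer) ✗

Only n_f = 6 gives an integer upper level, n_i = 10.

The transition is from n = 10 to n = 6 (emission).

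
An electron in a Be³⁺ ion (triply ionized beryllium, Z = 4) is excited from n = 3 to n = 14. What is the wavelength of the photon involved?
53.73 nm

First, find the transition energy using E_n = -13.6057 Z² / n² eV:
E_3 = -13.6057 × 4² / 3² = -24.1879 eV
E_14 = -13.6057 × 4² / 14² = -1.1107 eV

Photon energy: |ΔE| = |E_14 - E_3| = 23.0772 eV

Convert to wavelength using E = hc/λ with hc = 1239.84 eV·nm:
λ = hc/E = 1239.84 eV·nm / 23.0772 eV
λ = 53.73 nm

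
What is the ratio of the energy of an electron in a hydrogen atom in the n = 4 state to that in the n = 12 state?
9.00000

Using E_n = -13.6057 Z² / n² eV with Z = 1:

E_4 = -13.6057 / 4² = -13.6057 / 16 = -0.85035625000 eV
E_12 = -13.6057 / 12² = -13.6057 / 144 = -0.09448402778 eV

The ratio is:
E_4/E_12 = (-0.85035625000) / (-0.09448402778)
E_4/E_12 = (-13.6057/16) / (-13.6057/144)
E_4/E_12 = 144/16
E_4/E_12 = 9.00000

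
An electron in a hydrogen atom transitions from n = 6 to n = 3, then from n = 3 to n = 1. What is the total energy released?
13.23 eV

The energy levels of hydrogen are E_n = -13.6057 / n² eV.

First transition (6 → 3):
ΔE₁ = |E_3 - E_6|
ΔE₁ = |-1.51174444 - (-0.37793611)| = 1.13381 eV

Second transition (3 → 1):
ΔE₂ = |E_1 - E_3|
ΔE₂ = |-13.60570000 - (-1.51174444)| = 12.09396 eV

Total energy released:
E_total = ΔE₁ + ΔE₂ = 1.13381 + 12.09396 = 13.23 eV

Note: This equals the direct transition 6 → 1: 13.23 eV ✓
Energy is conserved regardless of the path taken.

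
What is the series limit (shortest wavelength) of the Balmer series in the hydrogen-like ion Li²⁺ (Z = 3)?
40.5007 nm

The series limit corresponds to the transition from n = ∞ to n = 2.
This is the highest energy (shortest wavelength) transition in the Balmer series.

E_∞ = 0 eV
E_2 = -13.6057 × 3² / 2² = -30.612825 eV

Energy at series limit:
ΔE = E_∞ - E_2 = 0 - (-30.612825) = 30.612825 eV
λ = hc/E = 1239.84 eV·nm / 30.612825 eV = 40.5007 nm

This energy equals the ionization energy from the n = 2 state of Li²⁺.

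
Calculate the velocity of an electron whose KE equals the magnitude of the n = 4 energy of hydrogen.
5.469e+05 m/s (or 0.1824% of c)

The binding energy at n = 4 for hydrogen is:
E_4 = -13.6057/4² = -0.8503563 eV
|E_4| = 0.8503563 eV

Convert to Joules:
KE = 0.8503563 eV × (1.602177 × 10⁻¹⁹ J/eV) = 1.36242e-19 J

Using KE = ½mv²:
v = √(2·KE/m_e)
v = √(2 × 1.36242e-19 J / 9.10938 × 10⁻³¹ kg)
v = 5.469e+05 m/s

This is approximately 0.1824% the speed of light.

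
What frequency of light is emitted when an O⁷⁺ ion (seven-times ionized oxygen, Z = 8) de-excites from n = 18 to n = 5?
7.7722e+15 Hz

First, find the transition energy:
E_18 = -13.6057 × 8² / 18² = -2.687546 eV
E_5 = -13.6057 × 8² / 5² = -34.830592 eV
|ΔE| = |E_5 - E_18| = 32.143046 eV

Convert to Joules: E = 32.143046 eV × (1.602177 × 10⁻¹⁹ J/eV) = 5.149885e-18 J

Using E = hf:
f = E/h = 5.149885e-18 J / (6.62607 × 10⁻³⁴ J·s)
f = 7.7722e+15 Hz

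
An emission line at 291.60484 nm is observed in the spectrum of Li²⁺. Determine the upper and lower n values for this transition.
n = 6 → n = 4

First, find the photon energy from the wavelength (hc = 1239.84 eV·nm):
E = hc/λ = 1239.84 eV·nm / 291.60484 nm = 4.2517813 eV

The energy levels of Li²⁺ satisfy E_n = -13.6057 × 3² / n² eV, so an emission n_i → n_f releases
ΔE = 13.6057 × 3² × (1/n_f² − 1/n_i²) eV.

Setting ΔE equal to the photon energy:
1/n_f² − 1/n_i² = 4.2517813 / (13.6057 × 3²) = 0.034722223

Since 1/n_i² must be positive, we need 1/n_f² > 0.034722223, i.e. n_f ≤ 5. For each allowed n_f, solve n_i = (1/n_f² − 0.034722223)^(−1/2) and check whether it is a whole number:
  n_f = 1: 1/n_i² = 1.000000000 − 0.034722223 = 0.965277777 → n_i = 1.018  (not an integer) ✗
  n_f = 2: 1/n_i² = 0.250000000 − 0.034722223 = 0.215277777 → n_i = 2.155  (not an integer) ✗
  n_f = 3: 1/n_i² = 0.111111111 − 0.034722223 = 0.076388888 → n_i = 3.618  (not an integer) ✗
  n_f = 4: 1/n_i² = 0.062500000 − 0.034722223 = 0.027777777 → n_i = 6.000  → integer, n_i = 6 ✓
  n_f = 5: 1/n_i² = 0.040000000 − 0.034722223 = 0.005277777 → n_i = 13.765  (not an integer) ✗

Only n_f = 4 gives an integer upper level, n_i = 6.

The transition is from n = 6 to n = 4 (emission).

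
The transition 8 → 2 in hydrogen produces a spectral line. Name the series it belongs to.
Balmer series

The spectral series in hydrogen are named based on the final (lower) energy level:
- Lyman series: n_final = 1 (ultraviolet)
- Balmer series: n_final = 2 (visible/near-UV)
- Paschen series: n_final = 3 (infrared)
- Brackett series: n_final = 4 (infrared)
- Pfund series: n_final = 5 (far infrared)

Since this transition ends at n = 2, it belongs to the Balmer series.

For reference, this 8 → 2 line has photon energy
ΔE = 13.6057 eV × (1/2² - 1/8²) = 3.188835938 eV,
corresponding to wavelength λ = hc/ΔE = 1239.84 eV·nm / 3.188835938 eV = 388.80646 nm in the visible/near-UV region.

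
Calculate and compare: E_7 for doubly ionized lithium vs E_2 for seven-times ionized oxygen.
O⁷⁺ at n = 2 (E = -217.691200 eV)

Using E_n = -13.6057 Z² / n² eV:

Li²⁺ (Z = 3) at n = 7:
E = -13.6057 × 3² / 7² = -13.6057 × 9 / 49 = -2.499006122 eV

O⁷⁺ (Z = 8) at n = 2:
E = -13.6057 × 8² / 2² = -13.6057 × 64 / 4 = -217.691200000 eV

Since -217.691200000 eV < -2.499006122 eV,
O⁷⁺ at n = 2 is more tightly bound (requires more energy to ionize).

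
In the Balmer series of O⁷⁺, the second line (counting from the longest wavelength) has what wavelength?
7.5939 nm

The lines of a series are numbered from the longest wavelength (smallest ΔE) outward; the second line is the transition from n = n_f + 2 to n_f.
The Balmer series has all transitions ending at n_f = 2.

For O⁷⁺ (Z = 8), the second line (β-line) is the jump from n = 4 to n = 2:
E_4 = -13.6057 × 8² / 4² = -54.422800 eV
E_2 = -13.6057 × 8² / 2² = -217.691200 eV
ΔE = E_4 - E_2 = 163.268400 eV

λ = hc/E = 1239.84 eV·nm / 163.268400 eV
λ = 7.5939 nm

This is the β-line of the Balmer series in O⁷⁺.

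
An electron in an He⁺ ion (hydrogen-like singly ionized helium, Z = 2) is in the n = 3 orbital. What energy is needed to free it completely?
6.047 eV

The ionization energy is the energy needed to remove the electron completely (n → ∞).

For a hydrogen-like ion with Z = 2, E_n = -13.6057 Z² / n² eV.

At n = 3: E_3 = -13.6057 × 2² / 3² = -6.046978 eV
At n = ∞: E_∞ = 0 eV

Ionization energy = E_∞ - E_3 = 0 - (-6.046978) = 6.046978 eV
Ionization energy ≈ 6.047 eV

This is also called the binding energy of the electron in state n = 3.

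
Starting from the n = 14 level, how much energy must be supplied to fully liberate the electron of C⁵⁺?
2.499006 eV

The ionization energy is the energy needed to remove the electron completely (n → ∞).

For a hydrogen-like ion with Z = 6, E_n = -13.6057 Z² / n² eV.

At n = 14: E_14 = -13.6057 × 6² / 14² = -2.499006122 eV
At n = ∞: E_∞ = 0 eV

Ionization energy = E_∞ - E_14 = 0 - (-2.499006122) = 2.499006122 eV
Ionization energy ≈ 2.499006 eV

This is also called the binding energy of the electron in state n = 14.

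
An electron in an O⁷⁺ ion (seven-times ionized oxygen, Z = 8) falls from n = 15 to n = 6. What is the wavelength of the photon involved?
61.02222 nm

First, find the transition energy using E_n = -13.6057 Z² / n² eV:
E_15 = -13.6057 × 8² / 15² = -3.8700658 eV
E_6 = -13.6057 × 8² / 6² = -24.1879111 eV

Photon energy: |ΔE| = |E_6 - E_15| = 20.3178453 eV

Convert to wavelength using E = hc/λ with hc = 1239.84 eV·nm:
λ = hc/E = 1239.84 eV·nm / 20.3178453 eV
λ = 61.02222 nm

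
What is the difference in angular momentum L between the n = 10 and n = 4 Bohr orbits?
6.32743e-34 J·s (or 6ℏ)

In the Bohr model, L_n = nℏ where ℏ = 1.0545718e-34 J·s.

L_10 = 10ℏ = 1.0545718e-33 J·s
L_4 = 4ℏ = 4.2182872e-34 J·s

ΔL = L_10 - L_4 = (10 - 4)ℏ = 6ℏ
ΔL = 6 × 1.0545718e-34 J·s = 6.32743e-34 J·s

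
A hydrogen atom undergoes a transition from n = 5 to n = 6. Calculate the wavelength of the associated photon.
7455.80562 nm

First, find the transition energy using E_n = -13.6057 / n² eV:
E_5 = -13.6057 / 5² = -0.54422800000 eV
E_6 = -13.6057 / 6² = -0.37793611111 eV

Photon energy: |ΔE| = |E_6 - E_5| = 0.16629188889 eV

Convert to wavelength using E = hc/λ with hc = 1239.84 eV·nm:
λ = hc/E = 1239.84 eV·nm / 0.16629188889 eV
λ = 7455.80562 nm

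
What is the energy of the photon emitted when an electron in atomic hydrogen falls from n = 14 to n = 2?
3.332008 eV

The energy levels are E_n = -13.6057 eV / n².

Energy at n = 14: E_14 = -13.6057 / 14² = -0.069416837 eV
Energy at n = 2: E_2 = -13.6057 / 2² = -3.401425000 eV

For emission (electron falling to lower state), the photon energy is:
E_photon = E_14 - E_2 = |-0.069416837 - (-3.401425000)|
E_photon = 3.332008 eV

This energy is carried away by the emitted photon.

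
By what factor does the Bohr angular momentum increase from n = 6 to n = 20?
3.33333

In the Bohr model, L_n = nℏ, so the ratio is purely the ratio of quantum numbers:

L_20/L_6 = 20ℏ / 6ℏ = 20/6 = 3.33333

The angular momentum scales linearly with n.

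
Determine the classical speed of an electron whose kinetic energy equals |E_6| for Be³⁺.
1.46e+06 m/s (or 0.486% of c)

The binding energy at n = 6 for Be³⁺ is:
E_6 = -13.6057 × 4²/6² = -6.04698 eV
|E_6| = 6.04698 eV

Convert to Joules:
KE = 6.04698 eV × (1.602177 × 10⁻¹⁹ J/eV) = 9.6883e-19 J

Using KE = ½mv²:
v = √(2·KE/m_e)
v = √(2 × 9.6883e-19 J / 9.10938 × 10⁻³¹ kg)
v = 1.46e+06 m/s

This is approximately 0.486% the speed of light.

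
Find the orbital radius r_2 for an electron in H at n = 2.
0.2117 nm (or 2.1167 Å)

The Bohr radius formula is:
r_n = n² a₀ / Z

where a₀ = 0.0529177 nm is the Bohr radius.

For H (Z = 1) at n = 2:
r_2 = 2² × 0.0529177 nm / 1
r_2 = 4 × 0.0529177 nm / 1
r_2 = 0.21167 nm / 1
r_2 = 0.2117 nm

The electron orbits at approximately 0.2117 nm from the nucleus.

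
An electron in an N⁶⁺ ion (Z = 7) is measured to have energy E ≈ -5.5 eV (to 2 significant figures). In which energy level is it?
n = 11

The exact energy levels follow E_n = -13.6057 Z² / n² eV with Z = 7.

The measured value (-5.5 eV) is reported to only 2 significant figures, so we must test candidate n values and see which one matches to that precision.

Candidate energies:
  n = 9:  E = -13.6057 × 7² / 9² = -8.23061 eV
  n = 10:  E = -13.6057 × 7² / 10² = -6.66679 eV
  n = 11:  E = -13.6057 × 7² / 11² = -5.50975 eV  ← matches
  n = 12:  E = -13.6057 × 7² / 12² = -4.62972 eV
  n = 13:  E = -13.6057 × 7² / 13² = -3.94485 eV

Checking against the measurement of -5.5 eV (2 sig figs), only n = 11 agrees:
E_11 = -5.50975 eV, which rounds to -5.5 eV ✓

Therefore n = 11.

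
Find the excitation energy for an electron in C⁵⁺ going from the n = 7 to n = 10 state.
5.0980 eV

The energy levels of a hydrogen-like atom are E_n = -13.6057 Z² eV / n².

Energy at n = 7: E_7 = -13.6057 × 6² / 7² = -9.9960245 eV
Energy at n = 10: E_10 = -13.6057 × 6² / 10² = -4.8980520 eV

The excitation energy is the difference:
ΔE = E_10 - E_7
ΔE = -4.8980520 - (-9.9960245)
ΔE = 5.0980 eV

Since this is positive, energy must be absorbed (photon absorption).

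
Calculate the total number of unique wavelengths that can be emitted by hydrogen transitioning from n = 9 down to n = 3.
21

The electron can occupy levels n = 3, 4, ..., 9 during de-excitation — that is m = 9 - 3 + 1 = 7 distinct levels.

The number of distinct spectral lines equals the number of ways to choose 2 of these m levels (each pair gives one possible emission transition):

Number of lines = m(m-1)/2 = 7×6/2 = 21

These correspond to all possible transitions between the 7 levels:
9 → 8, 9 → 7, 9 → 6, 9 → 5, 9 → 4, 9 → 3, 8 → 7, 8 → 6...

Each transition produces a photon with a unique energy (and thus wavelength). This count does not depend on Z.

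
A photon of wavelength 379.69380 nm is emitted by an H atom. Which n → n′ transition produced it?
n = 10 → n = 2

First, find the photon energy from the wavelength (hc = 1239.84 eV·nm):
E = hc/λ = 1239.84 eV·nm / 379.69380 nm = 3.2653680 eV

The energy levels of hydrogen satisfy E_n = -13.6057 / n² eV, so an emission n_i → n_f releases
ΔE = 13.6057 × (1/n_f² − 1/n_i²) eV.

Setting ΔE equal to the photon energy:
1/n_f² − 1/n_i² = 3.2653680 / 13.6057 = 0.24000000

Since 1/n_i² must be positive, we need 1/n_f² > 0.24000000, i.e. n_f ≤ 2. For each allowed n_f, solve n_i = (1/n_f² − 0.24000000)^(−1/2) and check whether it is a whole number:
  n_f = 1: 1/n_i² = 1.00000000 − 0.24000000 = 0.76000000 → n_i = 1.147  (not an integer) ✗
  n_f = 2: 1/n_i² = 0.25000000 − 0.24000000 = 0.01000000 → n_i = 10.000  → integer, n_i = 10 ✓

Only n_f = 2 gives an integer upper level, n_i = 10.

The transition is from n = 10 to n = 2 (emission).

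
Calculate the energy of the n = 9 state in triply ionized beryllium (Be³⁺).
-2.6875 eV

For hydrogen-like ions, the energy levels scale with Z²:
E_n = -13.6057 Z² / n² eV

For Be³⁺ (Z = 4) at n = 9:
E_9 = -13.6057 × 4² / 9²
E_9 = -13.6057 × 16 / 81
E_9 = -217.6912 / 81
E_9 = -2.6875 eV

The energy is 16 times more negative than hydrogen at the same n due to the stronger nuclear charge.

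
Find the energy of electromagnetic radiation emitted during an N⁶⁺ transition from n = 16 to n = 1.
664.075084 eV

The energy levels are E_n = -13.6057 Z² eV / n².

Energy at n = 16: E_16 = -13.6057 × 7² / 16² = -2.604216016 eV
Energy at n = 1: E_1 = -13.6057 × 7² / 1² = -666.679300000 eV

For emission (electron falling to lower state), the photon energy is:
E_photon = E_16 - E_1 = |-2.604216016 - (-666.679300000)|
E_photon = 664.075084 eV

This energy is carried away by the emitted photon.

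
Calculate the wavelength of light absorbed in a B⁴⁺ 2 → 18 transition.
14.762495 nm

First, find the transition energy using E_n = -13.6057 Z² / n² eV:
E_2 = -13.6057 × 5² / 2² = -85.03562500 eV
E_18 = -13.6057 × 5² / 18² = -1.04982253 eV

Photon energy: |ΔE| = |E_18 - E_2| = 83.98580247 eV

Convert to wavelength using E = hc/λ with hc = 1239.84 eV·nm:
λ = hc/E = 1239.84 eV·nm / 83.98580247 eV
λ = 14.762495 nm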